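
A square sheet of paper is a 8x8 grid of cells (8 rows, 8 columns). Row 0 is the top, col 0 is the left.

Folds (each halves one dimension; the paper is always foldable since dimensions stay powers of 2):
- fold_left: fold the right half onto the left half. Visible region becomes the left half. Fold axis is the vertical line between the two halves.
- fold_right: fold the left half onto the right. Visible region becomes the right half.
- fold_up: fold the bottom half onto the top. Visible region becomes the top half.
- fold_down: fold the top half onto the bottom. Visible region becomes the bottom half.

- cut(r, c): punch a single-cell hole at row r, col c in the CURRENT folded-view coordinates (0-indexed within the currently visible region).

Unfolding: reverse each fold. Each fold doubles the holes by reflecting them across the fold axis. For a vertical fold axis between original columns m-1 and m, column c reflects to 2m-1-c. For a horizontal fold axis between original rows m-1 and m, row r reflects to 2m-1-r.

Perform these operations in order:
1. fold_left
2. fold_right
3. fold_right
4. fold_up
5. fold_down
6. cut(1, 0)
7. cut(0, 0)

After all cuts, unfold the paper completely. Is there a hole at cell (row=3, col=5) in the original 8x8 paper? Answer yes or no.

Op 1 fold_left: fold axis v@4; visible region now rows[0,8) x cols[0,4) = 8x4
Op 2 fold_right: fold axis v@2; visible region now rows[0,8) x cols[2,4) = 8x2
Op 3 fold_right: fold axis v@3; visible region now rows[0,8) x cols[3,4) = 8x1
Op 4 fold_up: fold axis h@4; visible region now rows[0,4) x cols[3,4) = 4x1
Op 5 fold_down: fold axis h@2; visible region now rows[2,4) x cols[3,4) = 2x1
Op 6 cut(1, 0): punch at orig (3,3); cuts so far [(3, 3)]; region rows[2,4) x cols[3,4) = 2x1
Op 7 cut(0, 0): punch at orig (2,3); cuts so far [(2, 3), (3, 3)]; region rows[2,4) x cols[3,4) = 2x1
Unfold 1 (reflect across h@2): 4 holes -> [(0, 3), (1, 3), (2, 3), (3, 3)]
Unfold 2 (reflect across h@4): 8 holes -> [(0, 3), (1, 3), (2, 3), (3, 3), (4, 3), (5, 3), (6, 3), (7, 3)]
Unfold 3 (reflect across v@3): 16 holes -> [(0, 2), (0, 3), (1, 2), (1, 3), (2, 2), (2, 3), (3, 2), (3, 3), (4, 2), (4, 3), (5, 2), (5, 3), (6, 2), (6, 3), (7, 2), (7, 3)]
Unfold 4 (reflect across v@2): 32 holes -> [(0, 0), (0, 1), (0, 2), (0, 3), (1, 0), (1, 1), (1, 2), (1, 3), (2, 0), (2, 1), (2, 2), (2, 3), (3, 0), (3, 1), (3, 2), (3, 3), (4, 0), (4, 1), (4, 2), (4, 3), (5, 0), (5, 1), (5, 2), (5, 3), (6, 0), (6, 1), (6, 2), (6, 3), (7, 0), (7, 1), (7, 2), (7, 3)]
Unfold 5 (reflect across v@4): 64 holes -> [(0, 0), (0, 1), (0, 2), (0, 3), (0, 4), (0, 5), (0, 6), (0, 7), (1, 0), (1, 1), (1, 2), (1, 3), (1, 4), (1, 5), (1, 6), (1, 7), (2, 0), (2, 1), (2, 2), (2, 3), (2, 4), (2, 5), (2, 6), (2, 7), (3, 0), (3, 1), (3, 2), (3, 3), (3, 4), (3, 5), (3, 6), (3, 7), (4, 0), (4, 1), (4, 2), (4, 3), (4, 4), (4, 5), (4, 6), (4, 7), (5, 0), (5, 1), (5, 2), (5, 3), (5, 4), (5, 5), (5, 6), (5, 7), (6, 0), (6, 1), (6, 2), (6, 3), (6, 4), (6, 5), (6, 6), (6, 7), (7, 0), (7, 1), (7, 2), (7, 3), (7, 4), (7, 5), (7, 6), (7, 7)]
Holes: [(0, 0), (0, 1), (0, 2), (0, 3), (0, 4), (0, 5), (0, 6), (0, 7), (1, 0), (1, 1), (1, 2), (1, 3), (1, 4), (1, 5), (1, 6), (1, 7), (2, 0), (2, 1), (2, 2), (2, 3), (2, 4), (2, 5), (2, 6), (2, 7), (3, 0), (3, 1), (3, 2), (3, 3), (3, 4), (3, 5), (3, 6), (3, 7), (4, 0), (4, 1), (4, 2), (4, 3), (4, 4), (4, 5), (4, 6), (4, 7), (5, 0), (5, 1), (5, 2), (5, 3), (5, 4), (5, 5), (5, 6), (5, 7), (6, 0), (6, 1), (6, 2), (6, 3), (6, 4), (6, 5), (6, 6), (6, 7), (7, 0), (7, 1), (7, 2), (7, 3), (7, 4), (7, 5), (7, 6), (7, 7)]

Answer: yes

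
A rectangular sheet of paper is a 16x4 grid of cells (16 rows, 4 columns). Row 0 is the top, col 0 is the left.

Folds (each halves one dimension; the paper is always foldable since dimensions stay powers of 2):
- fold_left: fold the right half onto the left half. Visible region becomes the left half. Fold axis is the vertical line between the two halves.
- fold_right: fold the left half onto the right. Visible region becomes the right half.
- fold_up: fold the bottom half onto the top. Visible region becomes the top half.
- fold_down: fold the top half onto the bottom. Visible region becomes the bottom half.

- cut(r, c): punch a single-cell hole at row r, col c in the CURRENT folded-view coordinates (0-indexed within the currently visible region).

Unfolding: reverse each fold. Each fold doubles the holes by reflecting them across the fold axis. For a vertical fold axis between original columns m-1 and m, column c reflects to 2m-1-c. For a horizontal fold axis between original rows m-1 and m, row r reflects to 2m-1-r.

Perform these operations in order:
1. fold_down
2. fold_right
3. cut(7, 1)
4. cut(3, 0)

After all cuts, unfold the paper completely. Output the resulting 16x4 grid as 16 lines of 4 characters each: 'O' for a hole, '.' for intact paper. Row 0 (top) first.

Answer: O..O
....
....
....
.OO.
....
....
....
....
....
....
.OO.
....
....
....
O..O

Derivation:
Op 1 fold_down: fold axis h@8; visible region now rows[8,16) x cols[0,4) = 8x4
Op 2 fold_right: fold axis v@2; visible region now rows[8,16) x cols[2,4) = 8x2
Op 3 cut(7, 1): punch at orig (15,3); cuts so far [(15, 3)]; region rows[8,16) x cols[2,4) = 8x2
Op 4 cut(3, 0): punch at orig (11,2); cuts so far [(11, 2), (15, 3)]; region rows[8,16) x cols[2,4) = 8x2
Unfold 1 (reflect across v@2): 4 holes -> [(11, 1), (11, 2), (15, 0), (15, 3)]
Unfold 2 (reflect across h@8): 8 holes -> [(0, 0), (0, 3), (4, 1), (4, 2), (11, 1), (11, 2), (15, 0), (15, 3)]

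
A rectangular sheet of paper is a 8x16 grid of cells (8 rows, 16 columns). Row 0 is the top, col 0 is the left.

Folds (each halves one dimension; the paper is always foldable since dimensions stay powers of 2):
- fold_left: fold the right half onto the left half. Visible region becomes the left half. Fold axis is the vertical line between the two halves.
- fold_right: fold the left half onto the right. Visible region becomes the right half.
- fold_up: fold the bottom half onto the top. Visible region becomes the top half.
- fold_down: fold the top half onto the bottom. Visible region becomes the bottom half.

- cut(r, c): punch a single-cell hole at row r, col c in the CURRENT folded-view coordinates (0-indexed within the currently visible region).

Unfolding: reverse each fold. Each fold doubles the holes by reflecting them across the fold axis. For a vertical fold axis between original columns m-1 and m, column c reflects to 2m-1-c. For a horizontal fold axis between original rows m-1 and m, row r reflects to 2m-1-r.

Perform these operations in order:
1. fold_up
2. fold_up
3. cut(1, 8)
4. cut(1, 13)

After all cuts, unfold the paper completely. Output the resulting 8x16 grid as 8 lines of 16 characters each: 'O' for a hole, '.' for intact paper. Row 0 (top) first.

Answer: ................
........O....O..
........O....O..
................
................
........O....O..
........O....O..
................

Derivation:
Op 1 fold_up: fold axis h@4; visible region now rows[0,4) x cols[0,16) = 4x16
Op 2 fold_up: fold axis h@2; visible region now rows[0,2) x cols[0,16) = 2x16
Op 3 cut(1, 8): punch at orig (1,8); cuts so far [(1, 8)]; region rows[0,2) x cols[0,16) = 2x16
Op 4 cut(1, 13): punch at orig (1,13); cuts so far [(1, 8), (1, 13)]; region rows[0,2) x cols[0,16) = 2x16
Unfold 1 (reflect across h@2): 4 holes -> [(1, 8), (1, 13), (2, 8), (2, 13)]
Unfold 2 (reflect across h@4): 8 holes -> [(1, 8), (1, 13), (2, 8), (2, 13), (5, 8), (5, 13), (6, 8), (6, 13)]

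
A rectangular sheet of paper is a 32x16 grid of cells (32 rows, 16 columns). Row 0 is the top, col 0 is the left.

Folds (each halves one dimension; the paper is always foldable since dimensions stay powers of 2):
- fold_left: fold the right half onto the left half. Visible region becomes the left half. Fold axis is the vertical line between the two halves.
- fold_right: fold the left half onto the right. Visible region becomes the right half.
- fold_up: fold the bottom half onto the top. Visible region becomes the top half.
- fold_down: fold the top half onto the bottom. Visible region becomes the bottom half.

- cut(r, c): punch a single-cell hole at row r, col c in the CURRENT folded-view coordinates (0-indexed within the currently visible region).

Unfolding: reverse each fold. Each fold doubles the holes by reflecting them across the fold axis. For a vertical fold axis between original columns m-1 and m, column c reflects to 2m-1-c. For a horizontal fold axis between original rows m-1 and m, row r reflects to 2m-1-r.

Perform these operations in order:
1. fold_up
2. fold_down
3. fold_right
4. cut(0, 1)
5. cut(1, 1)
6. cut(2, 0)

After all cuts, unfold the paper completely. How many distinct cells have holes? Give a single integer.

Op 1 fold_up: fold axis h@16; visible region now rows[0,16) x cols[0,16) = 16x16
Op 2 fold_down: fold axis h@8; visible region now rows[8,16) x cols[0,16) = 8x16
Op 3 fold_right: fold axis v@8; visible region now rows[8,16) x cols[8,16) = 8x8
Op 4 cut(0, 1): punch at orig (8,9); cuts so far [(8, 9)]; region rows[8,16) x cols[8,16) = 8x8
Op 5 cut(1, 1): punch at orig (9,9); cuts so far [(8, 9), (9, 9)]; region rows[8,16) x cols[8,16) = 8x8
Op 6 cut(2, 0): punch at orig (10,8); cuts so far [(8, 9), (9, 9), (10, 8)]; region rows[8,16) x cols[8,16) = 8x8
Unfold 1 (reflect across v@8): 6 holes -> [(8, 6), (8, 9), (9, 6), (9, 9), (10, 7), (10, 8)]
Unfold 2 (reflect across h@8): 12 holes -> [(5, 7), (5, 8), (6, 6), (6, 9), (7, 6), (7, 9), (8, 6), (8, 9), (9, 6), (9, 9), (10, 7), (10, 8)]
Unfold 3 (reflect across h@16): 24 holes -> [(5, 7), (5, 8), (6, 6), (6, 9), (7, 6), (7, 9), (8, 6), (8, 9), (9, 6), (9, 9), (10, 7), (10, 8), (21, 7), (21, 8), (22, 6), (22, 9), (23, 6), (23, 9), (24, 6), (24, 9), (25, 6), (25, 9), (26, 7), (26, 8)]

Answer: 24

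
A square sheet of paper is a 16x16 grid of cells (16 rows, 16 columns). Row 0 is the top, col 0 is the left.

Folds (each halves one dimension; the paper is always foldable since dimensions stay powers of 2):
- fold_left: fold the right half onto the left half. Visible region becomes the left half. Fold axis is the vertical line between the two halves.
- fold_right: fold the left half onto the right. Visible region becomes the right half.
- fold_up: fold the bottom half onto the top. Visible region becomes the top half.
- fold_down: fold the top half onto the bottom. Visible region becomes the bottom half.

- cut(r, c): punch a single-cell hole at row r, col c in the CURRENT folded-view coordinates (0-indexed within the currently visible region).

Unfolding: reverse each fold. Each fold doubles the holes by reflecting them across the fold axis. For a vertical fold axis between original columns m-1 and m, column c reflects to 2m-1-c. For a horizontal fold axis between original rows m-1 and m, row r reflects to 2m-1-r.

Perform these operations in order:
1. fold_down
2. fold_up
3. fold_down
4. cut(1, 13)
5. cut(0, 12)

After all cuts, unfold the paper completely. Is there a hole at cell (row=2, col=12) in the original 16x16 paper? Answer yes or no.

Answer: yes

Derivation:
Op 1 fold_down: fold axis h@8; visible region now rows[8,16) x cols[0,16) = 8x16
Op 2 fold_up: fold axis h@12; visible region now rows[8,12) x cols[0,16) = 4x16
Op 3 fold_down: fold axis h@10; visible region now rows[10,12) x cols[0,16) = 2x16
Op 4 cut(1, 13): punch at orig (11,13); cuts so far [(11, 13)]; region rows[10,12) x cols[0,16) = 2x16
Op 5 cut(0, 12): punch at orig (10,12); cuts so far [(10, 12), (11, 13)]; region rows[10,12) x cols[0,16) = 2x16
Unfold 1 (reflect across h@10): 4 holes -> [(8, 13), (9, 12), (10, 12), (11, 13)]
Unfold 2 (reflect across h@12): 8 holes -> [(8, 13), (9, 12), (10, 12), (11, 13), (12, 13), (13, 12), (14, 12), (15, 13)]
Unfold 3 (reflect across h@8): 16 holes -> [(0, 13), (1, 12), (2, 12), (3, 13), (4, 13), (5, 12), (6, 12), (7, 13), (8, 13), (9, 12), (10, 12), (11, 13), (12, 13), (13, 12), (14, 12), (15, 13)]
Holes: [(0, 13), (1, 12), (2, 12), (3, 13), (4, 13), (5, 12), (6, 12), (7, 13), (8, 13), (9, 12), (10, 12), (11, 13), (12, 13), (13, 12), (14, 12), (15, 13)]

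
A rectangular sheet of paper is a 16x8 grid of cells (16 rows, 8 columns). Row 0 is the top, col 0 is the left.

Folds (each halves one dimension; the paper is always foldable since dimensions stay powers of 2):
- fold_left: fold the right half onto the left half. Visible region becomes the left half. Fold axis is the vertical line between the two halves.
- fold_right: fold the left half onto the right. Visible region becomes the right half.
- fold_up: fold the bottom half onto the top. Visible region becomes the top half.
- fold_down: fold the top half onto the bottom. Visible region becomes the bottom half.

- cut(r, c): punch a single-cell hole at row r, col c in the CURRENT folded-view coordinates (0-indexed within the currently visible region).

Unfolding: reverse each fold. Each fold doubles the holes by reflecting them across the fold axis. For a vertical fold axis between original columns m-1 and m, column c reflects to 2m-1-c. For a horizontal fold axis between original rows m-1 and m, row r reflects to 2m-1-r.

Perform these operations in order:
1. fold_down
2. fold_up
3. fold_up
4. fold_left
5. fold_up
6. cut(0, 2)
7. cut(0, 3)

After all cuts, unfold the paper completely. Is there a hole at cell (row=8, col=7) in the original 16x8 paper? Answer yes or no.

Op 1 fold_down: fold axis h@8; visible region now rows[8,16) x cols[0,8) = 8x8
Op 2 fold_up: fold axis h@12; visible region now rows[8,12) x cols[0,8) = 4x8
Op 3 fold_up: fold axis h@10; visible region now rows[8,10) x cols[0,8) = 2x8
Op 4 fold_left: fold axis v@4; visible region now rows[8,10) x cols[0,4) = 2x4
Op 5 fold_up: fold axis h@9; visible region now rows[8,9) x cols[0,4) = 1x4
Op 6 cut(0, 2): punch at orig (8,2); cuts so far [(8, 2)]; region rows[8,9) x cols[0,4) = 1x4
Op 7 cut(0, 3): punch at orig (8,3); cuts so far [(8, 2), (8, 3)]; region rows[8,9) x cols[0,4) = 1x4
Unfold 1 (reflect across h@9): 4 holes -> [(8, 2), (8, 3), (9, 2), (9, 3)]
Unfold 2 (reflect across v@4): 8 holes -> [(8, 2), (8, 3), (8, 4), (8, 5), (9, 2), (9, 3), (9, 4), (9, 5)]
Unfold 3 (reflect across h@10): 16 holes -> [(8, 2), (8, 3), (8, 4), (8, 5), (9, 2), (9, 3), (9, 4), (9, 5), (10, 2), (10, 3), (10, 4), (10, 5), (11, 2), (11, 3), (11, 4), (11, 5)]
Unfold 4 (reflect across h@12): 32 holes -> [(8, 2), (8, 3), (8, 4), (8, 5), (9, 2), (9, 3), (9, 4), (9, 5), (10, 2), (10, 3), (10, 4), (10, 5), (11, 2), (11, 3), (11, 4), (11, 5), (12, 2), (12, 3), (12, 4), (12, 5), (13, 2), (13, 3), (13, 4), (13, 5), (14, 2), (14, 3), (14, 4), (14, 5), (15, 2), (15, 3), (15, 4), (15, 5)]
Unfold 5 (reflect across h@8): 64 holes -> [(0, 2), (0, 3), (0, 4), (0, 5), (1, 2), (1, 3), (1, 4), (1, 5), (2, 2), (2, 3), (2, 4), (2, 5), (3, 2), (3, 3), (3, 4), (3, 5), (4, 2), (4, 3), (4, 4), (4, 5), (5, 2), (5, 3), (5, 4), (5, 5), (6, 2), (6, 3), (6, 4), (6, 5), (7, 2), (7, 3), (7, 4), (7, 5), (8, 2), (8, 3), (8, 4), (8, 5), (9, 2), (9, 3), (9, 4), (9, 5), (10, 2), (10, 3), (10, 4), (10, 5), (11, 2), (11, 3), (11, 4), (11, 5), (12, 2), (12, 3), (12, 4), (12, 5), (13, 2), (13, 3), (13, 4), (13, 5), (14, 2), (14, 3), (14, 4), (14, 5), (15, 2), (15, 3), (15, 4), (15, 5)]
Holes: [(0, 2), (0, 3), (0, 4), (0, 5), (1, 2), (1, 3), (1, 4), (1, 5), (2, 2), (2, 3), (2, 4), (2, 5), (3, 2), (3, 3), (3, 4), (3, 5), (4, 2), (4, 3), (4, 4), (4, 5), (5, 2), (5, 3), (5, 4), (5, 5), (6, 2), (6, 3), (6, 4), (6, 5), (7, 2), (7, 3), (7, 4), (7, 5), (8, 2), (8, 3), (8, 4), (8, 5), (9, 2), (9, 3), (9, 4), (9, 5), (10, 2), (10, 3), (10, 4), (10, 5), (11, 2), (11, 3), (11, 4), (11, 5), (12, 2), (12, 3), (12, 4), (12, 5), (13, 2), (13, 3), (13, 4), (13, 5), (14, 2), (14, 3), (14, 4), (14, 5), (15, 2), (15, 3), (15, 4), (15, 5)]

Answer: no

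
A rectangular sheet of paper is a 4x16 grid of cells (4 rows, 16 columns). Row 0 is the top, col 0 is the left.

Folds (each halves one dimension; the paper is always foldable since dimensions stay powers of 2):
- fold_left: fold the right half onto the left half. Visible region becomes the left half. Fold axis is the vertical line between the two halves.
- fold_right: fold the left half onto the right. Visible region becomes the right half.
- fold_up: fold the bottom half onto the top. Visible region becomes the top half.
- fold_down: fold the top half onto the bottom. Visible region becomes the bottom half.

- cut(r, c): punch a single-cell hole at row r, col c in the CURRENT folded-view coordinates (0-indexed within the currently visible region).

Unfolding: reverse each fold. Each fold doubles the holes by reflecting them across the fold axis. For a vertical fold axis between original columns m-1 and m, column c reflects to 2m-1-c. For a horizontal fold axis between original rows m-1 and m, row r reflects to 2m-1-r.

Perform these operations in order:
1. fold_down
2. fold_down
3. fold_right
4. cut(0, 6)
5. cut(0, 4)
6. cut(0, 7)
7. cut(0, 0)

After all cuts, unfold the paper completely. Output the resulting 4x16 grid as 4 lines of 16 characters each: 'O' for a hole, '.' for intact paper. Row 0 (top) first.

Answer: OO.O...OO...O.OO
OO.O...OO...O.OO
OO.O...OO...O.OO
OO.O...OO...O.OO

Derivation:
Op 1 fold_down: fold axis h@2; visible region now rows[2,4) x cols[0,16) = 2x16
Op 2 fold_down: fold axis h@3; visible region now rows[3,4) x cols[0,16) = 1x16
Op 3 fold_right: fold axis v@8; visible region now rows[3,4) x cols[8,16) = 1x8
Op 4 cut(0, 6): punch at orig (3,14); cuts so far [(3, 14)]; region rows[3,4) x cols[8,16) = 1x8
Op 5 cut(0, 4): punch at orig (3,12); cuts so far [(3, 12), (3, 14)]; region rows[3,4) x cols[8,16) = 1x8
Op 6 cut(0, 7): punch at orig (3,15); cuts so far [(3, 12), (3, 14), (3, 15)]; region rows[3,4) x cols[8,16) = 1x8
Op 7 cut(0, 0): punch at orig (3,8); cuts so far [(3, 8), (3, 12), (3, 14), (3, 15)]; region rows[3,4) x cols[8,16) = 1x8
Unfold 1 (reflect across v@8): 8 holes -> [(3, 0), (3, 1), (3, 3), (3, 7), (3, 8), (3, 12), (3, 14), (3, 15)]
Unfold 2 (reflect across h@3): 16 holes -> [(2, 0), (2, 1), (2, 3), (2, 7), (2, 8), (2, 12), (2, 14), (2, 15), (3, 0), (3, 1), (3, 3), (3, 7), (3, 8), (3, 12), (3, 14), (3, 15)]
Unfold 3 (reflect across h@2): 32 holes -> [(0, 0), (0, 1), (0, 3), (0, 7), (0, 8), (0, 12), (0, 14), (0, 15), (1, 0), (1, 1), (1, 3), (1, 7), (1, 8), (1, 12), (1, 14), (1, 15), (2, 0), (2, 1), (2, 3), (2, 7), (2, 8), (2, 12), (2, 14), (2, 15), (3, 0), (3, 1), (3, 3), (3, 7), (3, 8), (3, 12), (3, 14), (3, 15)]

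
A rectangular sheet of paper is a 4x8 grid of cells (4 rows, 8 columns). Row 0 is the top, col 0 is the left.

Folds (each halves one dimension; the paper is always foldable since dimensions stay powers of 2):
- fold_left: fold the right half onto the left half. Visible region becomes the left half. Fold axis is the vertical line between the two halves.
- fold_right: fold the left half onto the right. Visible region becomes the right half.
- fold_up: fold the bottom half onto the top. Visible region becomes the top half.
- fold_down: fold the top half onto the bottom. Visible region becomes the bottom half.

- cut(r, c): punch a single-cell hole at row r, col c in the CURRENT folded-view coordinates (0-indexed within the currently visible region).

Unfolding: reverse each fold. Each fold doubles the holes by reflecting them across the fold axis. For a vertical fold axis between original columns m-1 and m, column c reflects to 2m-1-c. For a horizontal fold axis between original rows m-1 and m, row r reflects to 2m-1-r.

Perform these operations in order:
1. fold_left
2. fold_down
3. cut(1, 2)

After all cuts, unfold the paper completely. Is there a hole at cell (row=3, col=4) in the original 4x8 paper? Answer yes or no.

Op 1 fold_left: fold axis v@4; visible region now rows[0,4) x cols[0,4) = 4x4
Op 2 fold_down: fold axis h@2; visible region now rows[2,4) x cols[0,4) = 2x4
Op 3 cut(1, 2): punch at orig (3,2); cuts so far [(3, 2)]; region rows[2,4) x cols[0,4) = 2x4
Unfold 1 (reflect across h@2): 2 holes -> [(0, 2), (3, 2)]
Unfold 2 (reflect across v@4): 4 holes -> [(0, 2), (0, 5), (3, 2), (3, 5)]
Holes: [(0, 2), (0, 5), (3, 2), (3, 5)]

Answer: no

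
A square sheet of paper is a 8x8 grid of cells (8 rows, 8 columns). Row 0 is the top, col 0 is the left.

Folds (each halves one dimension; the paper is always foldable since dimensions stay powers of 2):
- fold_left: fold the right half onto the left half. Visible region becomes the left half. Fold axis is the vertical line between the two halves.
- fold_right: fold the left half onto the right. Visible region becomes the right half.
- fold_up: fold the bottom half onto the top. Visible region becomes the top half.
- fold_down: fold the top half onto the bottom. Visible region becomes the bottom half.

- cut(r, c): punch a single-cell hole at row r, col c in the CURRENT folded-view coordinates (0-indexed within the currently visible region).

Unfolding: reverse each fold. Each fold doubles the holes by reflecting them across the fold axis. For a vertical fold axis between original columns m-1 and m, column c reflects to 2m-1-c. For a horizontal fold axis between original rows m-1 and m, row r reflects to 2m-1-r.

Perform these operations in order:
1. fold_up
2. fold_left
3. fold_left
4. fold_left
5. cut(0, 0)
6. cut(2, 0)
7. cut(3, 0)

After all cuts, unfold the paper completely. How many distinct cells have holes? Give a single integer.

Op 1 fold_up: fold axis h@4; visible region now rows[0,4) x cols[0,8) = 4x8
Op 2 fold_left: fold axis v@4; visible region now rows[0,4) x cols[0,4) = 4x4
Op 3 fold_left: fold axis v@2; visible region now rows[0,4) x cols[0,2) = 4x2
Op 4 fold_left: fold axis v@1; visible region now rows[0,4) x cols[0,1) = 4x1
Op 5 cut(0, 0): punch at orig (0,0); cuts so far [(0, 0)]; region rows[0,4) x cols[0,1) = 4x1
Op 6 cut(2, 0): punch at orig (2,0); cuts so far [(0, 0), (2, 0)]; region rows[0,4) x cols[0,1) = 4x1
Op 7 cut(3, 0): punch at orig (3,0); cuts so far [(0, 0), (2, 0), (3, 0)]; region rows[0,4) x cols[0,1) = 4x1
Unfold 1 (reflect across v@1): 6 holes -> [(0, 0), (0, 1), (2, 0), (2, 1), (3, 0), (3, 1)]
Unfold 2 (reflect across v@2): 12 holes -> [(0, 0), (0, 1), (0, 2), (0, 3), (2, 0), (2, 1), (2, 2), (2, 3), (3, 0), (3, 1), (3, 2), (3, 3)]
Unfold 3 (reflect across v@4): 24 holes -> [(0, 0), (0, 1), (0, 2), (0, 3), (0, 4), (0, 5), (0, 6), (0, 7), (2, 0), (2, 1), (2, 2), (2, 3), (2, 4), (2, 5), (2, 6), (2, 7), (3, 0), (3, 1), (3, 2), (3, 3), (3, 4), (3, 5), (3, 6), (3, 7)]
Unfold 4 (reflect across h@4): 48 holes -> [(0, 0), (0, 1), (0, 2), (0, 3), (0, 4), (0, 5), (0, 6), (0, 7), (2, 0), (2, 1), (2, 2), (2, 3), (2, 4), (2, 5), (2, 6), (2, 7), (3, 0), (3, 1), (3, 2), (3, 3), (3, 4), (3, 5), (3, 6), (3, 7), (4, 0), (4, 1), (4, 2), (4, 3), (4, 4), (4, 5), (4, 6), (4, 7), (5, 0), (5, 1), (5, 2), (5, 3), (5, 4), (5, 5), (5, 6), (5, 7), (7, 0), (7, 1), (7, 2), (7, 3), (7, 4), (7, 5), (7, 6), (7, 7)]

Answer: 48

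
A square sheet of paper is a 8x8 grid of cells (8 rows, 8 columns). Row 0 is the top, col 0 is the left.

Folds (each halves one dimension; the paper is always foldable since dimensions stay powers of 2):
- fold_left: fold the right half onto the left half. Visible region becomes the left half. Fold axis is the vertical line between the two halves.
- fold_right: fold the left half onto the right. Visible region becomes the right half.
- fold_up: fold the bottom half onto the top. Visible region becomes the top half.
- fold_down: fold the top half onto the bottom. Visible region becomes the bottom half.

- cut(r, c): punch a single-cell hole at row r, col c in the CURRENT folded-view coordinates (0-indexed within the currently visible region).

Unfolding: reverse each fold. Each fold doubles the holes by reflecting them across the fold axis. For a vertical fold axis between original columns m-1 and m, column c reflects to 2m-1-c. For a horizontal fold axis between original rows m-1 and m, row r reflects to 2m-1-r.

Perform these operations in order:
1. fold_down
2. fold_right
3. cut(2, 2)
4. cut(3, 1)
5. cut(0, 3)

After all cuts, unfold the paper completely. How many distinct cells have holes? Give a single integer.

Op 1 fold_down: fold axis h@4; visible region now rows[4,8) x cols[0,8) = 4x8
Op 2 fold_right: fold axis v@4; visible region now rows[4,8) x cols[4,8) = 4x4
Op 3 cut(2, 2): punch at orig (6,6); cuts so far [(6, 6)]; region rows[4,8) x cols[4,8) = 4x4
Op 4 cut(3, 1): punch at orig (7,5); cuts so far [(6, 6), (7, 5)]; region rows[4,8) x cols[4,8) = 4x4
Op 5 cut(0, 3): punch at orig (4,7); cuts so far [(4, 7), (6, 6), (7, 5)]; region rows[4,8) x cols[4,8) = 4x4
Unfold 1 (reflect across v@4): 6 holes -> [(4, 0), (4, 7), (6, 1), (6, 6), (7, 2), (7, 5)]
Unfold 2 (reflect across h@4): 12 holes -> [(0, 2), (0, 5), (1, 1), (1, 6), (3, 0), (3, 7), (4, 0), (4, 7), (6, 1), (6, 6), (7, 2), (7, 5)]

Answer: 12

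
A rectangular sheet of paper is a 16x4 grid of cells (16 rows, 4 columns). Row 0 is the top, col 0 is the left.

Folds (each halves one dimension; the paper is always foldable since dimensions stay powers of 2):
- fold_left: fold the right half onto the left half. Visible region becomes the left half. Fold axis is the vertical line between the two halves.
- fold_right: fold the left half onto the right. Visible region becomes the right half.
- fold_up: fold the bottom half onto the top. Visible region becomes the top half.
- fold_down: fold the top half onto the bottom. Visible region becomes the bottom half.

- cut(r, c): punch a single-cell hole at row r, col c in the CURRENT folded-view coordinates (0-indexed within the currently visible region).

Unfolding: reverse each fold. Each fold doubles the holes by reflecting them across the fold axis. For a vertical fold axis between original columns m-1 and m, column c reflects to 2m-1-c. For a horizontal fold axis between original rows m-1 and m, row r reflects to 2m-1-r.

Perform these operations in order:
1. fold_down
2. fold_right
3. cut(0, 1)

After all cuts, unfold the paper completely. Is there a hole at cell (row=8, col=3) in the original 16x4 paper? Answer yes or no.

Op 1 fold_down: fold axis h@8; visible region now rows[8,16) x cols[0,4) = 8x4
Op 2 fold_right: fold axis v@2; visible region now rows[8,16) x cols[2,4) = 8x2
Op 3 cut(0, 1): punch at orig (8,3); cuts so far [(8, 3)]; region rows[8,16) x cols[2,4) = 8x2
Unfold 1 (reflect across v@2): 2 holes -> [(8, 0), (8, 3)]
Unfold 2 (reflect across h@8): 4 holes -> [(7, 0), (7, 3), (8, 0), (8, 3)]
Holes: [(7, 0), (7, 3), (8, 0), (8, 3)]

Answer: yes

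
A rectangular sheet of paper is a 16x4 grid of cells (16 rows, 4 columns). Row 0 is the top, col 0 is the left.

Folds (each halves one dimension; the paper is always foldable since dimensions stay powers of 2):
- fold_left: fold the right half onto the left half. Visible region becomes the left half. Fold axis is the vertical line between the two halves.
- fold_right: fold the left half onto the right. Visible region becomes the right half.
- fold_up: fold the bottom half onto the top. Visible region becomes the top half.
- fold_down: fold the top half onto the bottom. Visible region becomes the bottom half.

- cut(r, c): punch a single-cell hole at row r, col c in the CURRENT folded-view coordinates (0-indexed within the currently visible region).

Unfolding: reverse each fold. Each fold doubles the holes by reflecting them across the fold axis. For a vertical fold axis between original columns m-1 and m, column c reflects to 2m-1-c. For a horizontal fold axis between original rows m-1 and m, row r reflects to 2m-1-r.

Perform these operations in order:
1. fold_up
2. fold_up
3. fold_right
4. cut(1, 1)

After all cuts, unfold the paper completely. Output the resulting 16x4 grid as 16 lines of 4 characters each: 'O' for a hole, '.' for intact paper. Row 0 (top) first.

Op 1 fold_up: fold axis h@8; visible region now rows[0,8) x cols[0,4) = 8x4
Op 2 fold_up: fold axis h@4; visible region now rows[0,4) x cols[0,4) = 4x4
Op 3 fold_right: fold axis v@2; visible region now rows[0,4) x cols[2,4) = 4x2
Op 4 cut(1, 1): punch at orig (1,3); cuts so far [(1, 3)]; region rows[0,4) x cols[2,4) = 4x2
Unfold 1 (reflect across v@2): 2 holes -> [(1, 0), (1, 3)]
Unfold 2 (reflect across h@4): 4 holes -> [(1, 0), (1, 3), (6, 0), (6, 3)]
Unfold 3 (reflect across h@8): 8 holes -> [(1, 0), (1, 3), (6, 0), (6, 3), (9, 0), (9, 3), (14, 0), (14, 3)]

Answer: ....
O..O
....
....
....
....
O..O
....
....
O..O
....
....
....
....
O..O
....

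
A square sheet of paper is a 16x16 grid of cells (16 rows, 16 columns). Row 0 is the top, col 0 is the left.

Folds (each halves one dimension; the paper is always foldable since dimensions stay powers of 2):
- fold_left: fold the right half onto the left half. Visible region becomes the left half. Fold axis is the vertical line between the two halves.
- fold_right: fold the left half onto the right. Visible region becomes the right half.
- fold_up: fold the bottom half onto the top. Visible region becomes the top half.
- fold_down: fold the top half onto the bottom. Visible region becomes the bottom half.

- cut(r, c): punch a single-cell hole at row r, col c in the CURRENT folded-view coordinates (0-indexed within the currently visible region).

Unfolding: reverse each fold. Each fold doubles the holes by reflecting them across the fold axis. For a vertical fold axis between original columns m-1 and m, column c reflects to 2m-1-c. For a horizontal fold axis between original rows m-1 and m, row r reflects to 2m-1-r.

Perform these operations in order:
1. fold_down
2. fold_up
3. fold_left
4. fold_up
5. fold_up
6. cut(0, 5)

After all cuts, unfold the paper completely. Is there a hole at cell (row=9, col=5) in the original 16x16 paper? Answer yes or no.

Answer: yes

Derivation:
Op 1 fold_down: fold axis h@8; visible region now rows[8,16) x cols[0,16) = 8x16
Op 2 fold_up: fold axis h@12; visible region now rows[8,12) x cols[0,16) = 4x16
Op 3 fold_left: fold axis v@8; visible region now rows[8,12) x cols[0,8) = 4x8
Op 4 fold_up: fold axis h@10; visible region now rows[8,10) x cols[0,8) = 2x8
Op 5 fold_up: fold axis h@9; visible region now rows[8,9) x cols[0,8) = 1x8
Op 6 cut(0, 5): punch at orig (8,5); cuts so far [(8, 5)]; region rows[8,9) x cols[0,8) = 1x8
Unfold 1 (reflect across h@9): 2 holes -> [(8, 5), (9, 5)]
Unfold 2 (reflect across h@10): 4 holes -> [(8, 5), (9, 5), (10, 5), (11, 5)]
Unfold 3 (reflect across v@8): 8 holes -> [(8, 5), (8, 10), (9, 5), (9, 10), (10, 5), (10, 10), (11, 5), (11, 10)]
Unfold 4 (reflect across h@12): 16 holes -> [(8, 5), (8, 10), (9, 5), (9, 10), (10, 5), (10, 10), (11, 5), (11, 10), (12, 5), (12, 10), (13, 5), (13, 10), (14, 5), (14, 10), (15, 5), (15, 10)]
Unfold 5 (reflect across h@8): 32 holes -> [(0, 5), (0, 10), (1, 5), (1, 10), (2, 5), (2, 10), (3, 5), (3, 10), (4, 5), (4, 10), (5, 5), (5, 10), (6, 5), (6, 10), (7, 5), (7, 10), (8, 5), (8, 10), (9, 5), (9, 10), (10, 5), (10, 10), (11, 5), (11, 10), (12, 5), (12, 10), (13, 5), (13, 10), (14, 5), (14, 10), (15, 5), (15, 10)]
Holes: [(0, 5), (0, 10), (1, 5), (1, 10), (2, 5), (2, 10), (3, 5), (3, 10), (4, 5), (4, 10), (5, 5), (5, 10), (6, 5), (6, 10), (7, 5), (7, 10), (8, 5), (8, 10), (9, 5), (9, 10), (10, 5), (10, 10), (11, 5), (11, 10), (12, 5), (12, 10), (13, 5), (13, 10), (14, 5), (14, 10), (15, 5), (15, 10)]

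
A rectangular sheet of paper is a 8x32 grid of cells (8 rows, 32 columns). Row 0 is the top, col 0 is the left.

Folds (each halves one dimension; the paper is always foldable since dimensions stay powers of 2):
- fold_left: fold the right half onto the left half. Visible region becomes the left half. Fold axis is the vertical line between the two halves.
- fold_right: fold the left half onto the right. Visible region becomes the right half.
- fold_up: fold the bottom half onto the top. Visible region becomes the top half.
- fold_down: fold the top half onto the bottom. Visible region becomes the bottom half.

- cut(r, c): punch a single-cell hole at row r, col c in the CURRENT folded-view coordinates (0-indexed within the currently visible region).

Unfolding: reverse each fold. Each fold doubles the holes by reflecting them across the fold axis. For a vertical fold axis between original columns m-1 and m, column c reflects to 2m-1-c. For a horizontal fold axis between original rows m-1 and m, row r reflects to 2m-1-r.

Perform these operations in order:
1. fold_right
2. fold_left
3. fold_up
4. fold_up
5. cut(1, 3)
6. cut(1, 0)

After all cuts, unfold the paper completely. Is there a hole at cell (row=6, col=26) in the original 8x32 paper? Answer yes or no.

Op 1 fold_right: fold axis v@16; visible region now rows[0,8) x cols[16,32) = 8x16
Op 2 fold_left: fold axis v@24; visible region now rows[0,8) x cols[16,24) = 8x8
Op 3 fold_up: fold axis h@4; visible region now rows[0,4) x cols[16,24) = 4x8
Op 4 fold_up: fold axis h@2; visible region now rows[0,2) x cols[16,24) = 2x8
Op 5 cut(1, 3): punch at orig (1,19); cuts so far [(1, 19)]; region rows[0,2) x cols[16,24) = 2x8
Op 6 cut(1, 0): punch at orig (1,16); cuts so far [(1, 16), (1, 19)]; region rows[0,2) x cols[16,24) = 2x8
Unfold 1 (reflect across h@2): 4 holes -> [(1, 16), (1, 19), (2, 16), (2, 19)]
Unfold 2 (reflect across h@4): 8 holes -> [(1, 16), (1, 19), (2, 16), (2, 19), (5, 16), (5, 19), (6, 16), (6, 19)]
Unfold 3 (reflect across v@24): 16 holes -> [(1, 16), (1, 19), (1, 28), (1, 31), (2, 16), (2, 19), (2, 28), (2, 31), (5, 16), (5, 19), (5, 28), (5, 31), (6, 16), (6, 19), (6, 28), (6, 31)]
Unfold 4 (reflect across v@16): 32 holes -> [(1, 0), (1, 3), (1, 12), (1, 15), (1, 16), (1, 19), (1, 28), (1, 31), (2, 0), (2, 3), (2, 12), (2, 15), (2, 16), (2, 19), (2, 28), (2, 31), (5, 0), (5, 3), (5, 12), (5, 15), (5, 16), (5, 19), (5, 28), (5, 31), (6, 0), (6, 3), (6, 12), (6, 15), (6, 16), (6, 19), (6, 28), (6, 31)]
Holes: [(1, 0), (1, 3), (1, 12), (1, 15), (1, 16), (1, 19), (1, 28), (1, 31), (2, 0), (2, 3), (2, 12), (2, 15), (2, 16), (2, 19), (2, 28), (2, 31), (5, 0), (5, 3), (5, 12), (5, 15), (5, 16), (5, 19), (5, 28), (5, 31), (6, 0), (6, 3), (6, 12), (6, 15), (6, 16), (6, 19), (6, 28), (6, 31)]

Answer: no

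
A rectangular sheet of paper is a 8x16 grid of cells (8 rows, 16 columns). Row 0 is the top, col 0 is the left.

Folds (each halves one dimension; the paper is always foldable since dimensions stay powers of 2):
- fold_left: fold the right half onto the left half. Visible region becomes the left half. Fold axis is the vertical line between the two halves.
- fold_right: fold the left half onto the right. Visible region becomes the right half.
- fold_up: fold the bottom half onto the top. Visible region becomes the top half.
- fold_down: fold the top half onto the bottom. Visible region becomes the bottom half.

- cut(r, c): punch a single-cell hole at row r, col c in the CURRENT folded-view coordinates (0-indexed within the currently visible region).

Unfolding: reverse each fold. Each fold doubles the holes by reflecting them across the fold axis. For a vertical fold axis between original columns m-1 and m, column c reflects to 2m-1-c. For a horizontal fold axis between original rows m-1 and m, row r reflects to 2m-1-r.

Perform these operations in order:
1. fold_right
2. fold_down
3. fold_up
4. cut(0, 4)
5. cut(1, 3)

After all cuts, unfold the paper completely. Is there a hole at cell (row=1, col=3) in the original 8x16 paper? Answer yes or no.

Answer: no

Derivation:
Op 1 fold_right: fold axis v@8; visible region now rows[0,8) x cols[8,16) = 8x8
Op 2 fold_down: fold axis h@4; visible region now rows[4,8) x cols[8,16) = 4x8
Op 3 fold_up: fold axis h@6; visible region now rows[4,6) x cols[8,16) = 2x8
Op 4 cut(0, 4): punch at orig (4,12); cuts so far [(4, 12)]; region rows[4,6) x cols[8,16) = 2x8
Op 5 cut(1, 3): punch at orig (5,11); cuts so far [(4, 12), (5, 11)]; region rows[4,6) x cols[8,16) = 2x8
Unfold 1 (reflect across h@6): 4 holes -> [(4, 12), (5, 11), (6, 11), (7, 12)]
Unfold 2 (reflect across h@4): 8 holes -> [(0, 12), (1, 11), (2, 11), (3, 12), (4, 12), (5, 11), (6, 11), (7, 12)]
Unfold 3 (reflect across v@8): 16 holes -> [(0, 3), (0, 12), (1, 4), (1, 11), (2, 4), (2, 11), (3, 3), (3, 12), (4, 3), (4, 12), (5, 4), (5, 11), (6, 4), (6, 11), (7, 3), (7, 12)]
Holes: [(0, 3), (0, 12), (1, 4), (1, 11), (2, 4), (2, 11), (3, 3), (3, 12), (4, 3), (4, 12), (5, 4), (5, 11), (6, 4), (6, 11), (7, 3), (7, 12)]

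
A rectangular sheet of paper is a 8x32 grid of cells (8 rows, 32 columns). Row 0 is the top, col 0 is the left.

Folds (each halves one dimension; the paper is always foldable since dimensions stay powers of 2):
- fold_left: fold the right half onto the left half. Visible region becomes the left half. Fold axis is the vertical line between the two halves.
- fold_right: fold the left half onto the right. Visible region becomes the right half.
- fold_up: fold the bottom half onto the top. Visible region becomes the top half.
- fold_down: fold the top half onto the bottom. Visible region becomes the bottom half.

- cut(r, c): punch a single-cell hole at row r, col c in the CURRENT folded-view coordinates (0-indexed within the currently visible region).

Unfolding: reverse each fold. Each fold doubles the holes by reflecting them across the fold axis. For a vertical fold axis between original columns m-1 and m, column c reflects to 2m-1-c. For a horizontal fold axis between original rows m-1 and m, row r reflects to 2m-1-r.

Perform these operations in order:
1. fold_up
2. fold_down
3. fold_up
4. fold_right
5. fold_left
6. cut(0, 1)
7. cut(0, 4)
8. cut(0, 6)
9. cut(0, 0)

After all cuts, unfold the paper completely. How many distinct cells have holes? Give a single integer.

Op 1 fold_up: fold axis h@4; visible region now rows[0,4) x cols[0,32) = 4x32
Op 2 fold_down: fold axis h@2; visible region now rows[2,4) x cols[0,32) = 2x32
Op 3 fold_up: fold axis h@3; visible region now rows[2,3) x cols[0,32) = 1x32
Op 4 fold_right: fold axis v@16; visible region now rows[2,3) x cols[16,32) = 1x16
Op 5 fold_left: fold axis v@24; visible region now rows[2,3) x cols[16,24) = 1x8
Op 6 cut(0, 1): punch at orig (2,17); cuts so far [(2, 17)]; region rows[2,3) x cols[16,24) = 1x8
Op 7 cut(0, 4): punch at orig (2,20); cuts so far [(2, 17), (2, 20)]; region rows[2,3) x cols[16,24) = 1x8
Op 8 cut(0, 6): punch at orig (2,22); cuts so far [(2, 17), (2, 20), (2, 22)]; region rows[2,3) x cols[16,24) = 1x8
Op 9 cut(0, 0): punch at orig (2,16); cuts so far [(2, 16), (2, 17), (2, 20), (2, 22)]; region rows[2,3) x cols[16,24) = 1x8
Unfold 1 (reflect across v@24): 8 holes -> [(2, 16), (2, 17), (2, 20), (2, 22), (2, 25), (2, 27), (2, 30), (2, 31)]
Unfold 2 (reflect across v@16): 16 holes -> [(2, 0), (2, 1), (2, 4), (2, 6), (2, 9), (2, 11), (2, 14), (2, 15), (2, 16), (2, 17), (2, 20), (2, 22), (2, 25), (2, 27), (2, 30), (2, 31)]
Unfold 3 (reflect across h@3): 32 holes -> [(2, 0), (2, 1), (2, 4), (2, 6), (2, 9), (2, 11), (2, 14), (2, 15), (2, 16), (2, 17), (2, 20), (2, 22), (2, 25), (2, 27), (2, 30), (2, 31), (3, 0), (3, 1), (3, 4), (3, 6), (3, 9), (3, 11), (3, 14), (3, 15), (3, 16), (3, 17), (3, 20), (3, 22), (3, 25), (3, 27), (3, 30), (3, 31)]
Unfold 4 (reflect across h@2): 64 holes -> [(0, 0), (0, 1), (0, 4), (0, 6), (0, 9), (0, 11), (0, 14), (0, 15), (0, 16), (0, 17), (0, 20), (0, 22), (0, 25), (0, 27), (0, 30), (0, 31), (1, 0), (1, 1), (1, 4), (1, 6), (1, 9), (1, 11), (1, 14), (1, 15), (1, 16), (1, 17), (1, 20), (1, 22), (1, 25), (1, 27), (1, 30), (1, 31), (2, 0), (2, 1), (2, 4), (2, 6), (2, 9), (2, 11), (2, 14), (2, 15), (2, 16), (2, 17), (2, 20), (2, 22), (2, 25), (2, 27), (2, 30), (2, 31), (3, 0), (3, 1), (3, 4), (3, 6), (3, 9), (3, 11), (3, 14), (3, 15), (3, 16), (3, 17), (3, 20), (3, 22), (3, 25), (3, 27), (3, 30), (3, 31)]
Unfold 5 (reflect across h@4): 128 holes -> [(0, 0), (0, 1), (0, 4), (0, 6), (0, 9), (0, 11), (0, 14), (0, 15), (0, 16), (0, 17), (0, 20), (0, 22), (0, 25), (0, 27), (0, 30), (0, 31), (1, 0), (1, 1), (1, 4), (1, 6), (1, 9), (1, 11), (1, 14), (1, 15), (1, 16), (1, 17), (1, 20), (1, 22), (1, 25), (1, 27), (1, 30), (1, 31), (2, 0), (2, 1), (2, 4), (2, 6), (2, 9), (2, 11), (2, 14), (2, 15), (2, 16), (2, 17), (2, 20), (2, 22), (2, 25), (2, 27), (2, 30), (2, 31), (3, 0), (3, 1), (3, 4), (3, 6), (3, 9), (3, 11), (3, 14), (3, 15), (3, 16), (3, 17), (3, 20), (3, 22), (3, 25), (3, 27), (3, 30), (3, 31), (4, 0), (4, 1), (4, 4), (4, 6), (4, 9), (4, 11), (4, 14), (4, 15), (4, 16), (4, 17), (4, 20), (4, 22), (4, 25), (4, 27), (4, 30), (4, 31), (5, 0), (5, 1), (5, 4), (5, 6), (5, 9), (5, 11), (5, 14), (5, 15), (5, 16), (5, 17), (5, 20), (5, 22), (5, 25), (5, 27), (5, 30), (5, 31), (6, 0), (6, 1), (6, 4), (6, 6), (6, 9), (6, 11), (6, 14), (6, 15), (6, 16), (6, 17), (6, 20), (6, 22), (6, 25), (6, 27), (6, 30), (6, 31), (7, 0), (7, 1), (7, 4), (7, 6), (7, 9), (7, 11), (7, 14), (7, 15), (7, 16), (7, 17), (7, 20), (7, 22), (7, 25), (7, 27), (7, 30), (7, 31)]

Answer: 128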